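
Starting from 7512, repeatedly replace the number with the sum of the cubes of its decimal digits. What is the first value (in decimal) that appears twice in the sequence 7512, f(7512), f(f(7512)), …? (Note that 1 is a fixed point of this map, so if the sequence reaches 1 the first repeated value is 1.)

153

7512 → 7³ + 5³ + 1³ + 2³ = 477
477 → 4³ + 7³ + 7³ = 750
750 → 7³ + 5³ + 0³ = 468
468 → 4³ + 6³ + 8³ = 792
792 → 7³ + 9³ + 2³ = 1080
1080 → 1³ + 0³ + 8³ + 0³ = 513
513 → 5³ + 1³ + 3³ = 153
153 → 1³ + 5³ + 3³ = 153  — 153 already appeared earlier.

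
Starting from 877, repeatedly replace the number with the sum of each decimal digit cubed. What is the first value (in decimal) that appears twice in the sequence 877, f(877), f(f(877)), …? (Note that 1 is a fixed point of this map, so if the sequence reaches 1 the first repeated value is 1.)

877 → 8³ + 7³ + 7³ = 512 + 343 + 343 = 1198
1198 → 1³ + 1³ + 9³ + 8³ = 1 + 1 + 729 + 512 = 1243
1243 → 1³ + 2³ + 4³ + 3³ = 1 + 8 + 64 + 27 = 100
100 → 1³ + 0³ + 0³ = 1 + 0 + 0 = 1  — reached the fixed point 1.
1 → 1, so 1 is the first repeated value.

1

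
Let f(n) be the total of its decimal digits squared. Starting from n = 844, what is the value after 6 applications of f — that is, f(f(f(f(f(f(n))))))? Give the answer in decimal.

844 → 8² + 4² + 4² = 64 + 16 + 16 = 96
96 → 9² + 6² = 81 + 36 = 117
117 → 1² + 1² + 7² = 1 + 1 + 49 = 51
51 → 5² + 1² = 25 + 1 = 26
26 → 2² + 6² = 4 + 36 = 40
40 → 4² + 0² = 16 + 0 = 16

16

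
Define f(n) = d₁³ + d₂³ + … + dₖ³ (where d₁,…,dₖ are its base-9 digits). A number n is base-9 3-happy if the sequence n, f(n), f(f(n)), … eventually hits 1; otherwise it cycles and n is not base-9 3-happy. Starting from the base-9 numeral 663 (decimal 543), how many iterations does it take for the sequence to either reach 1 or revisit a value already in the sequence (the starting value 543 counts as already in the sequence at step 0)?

7

543 = (6,6,3)_9 → 6³ + 6³ + 3³ = 216 + 216 + 27 = 459
459 = (5,6,0)_9 → 5³ + 6³ + 0³ = 125 + 216 + 0 = 341
341 = (4,1,8)_9 → 4³ + 1³ + 8³ = 64 + 1 + 512 = 577
577 = (7,1,1)_9 → 7³ + 1³ + 1³ = 343 + 1 + 1 = 345
345 = (4,2,3)_9 → 4³ + 2³ + 3³ = 64 + 8 + 27 = 99
99 = (1,2,0)_9 → 1³ + 2³ + 0³ = 1 + 8 + 0 = 9
9 = (1,0)_9 → 1³ + 0³ = 1 + 0 = 1  — reached 1.
That took 7 steps.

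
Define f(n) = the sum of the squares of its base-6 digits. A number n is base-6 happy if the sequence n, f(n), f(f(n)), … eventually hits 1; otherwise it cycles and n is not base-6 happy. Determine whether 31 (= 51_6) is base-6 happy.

31 = (5,1)_6 → 5² + 1² = 25 + 1 = 26
26 = (4,2)_6 → 4² + 2² = 16 + 4 = 20
20 = (3,2)_6 → 3² + 2² = 9 + 4 = 13
13 = (2,1)_6 → 2² + 1² = 4 + 1 = 5
5 = (5)_6 → 5² = 25
25 = (4,1)_6 → 4² + 1² = 16 + 1 = 17
17 = (2,5)_6 → 2² + 5² = 4 + 25 = 29
29 = (4,5)_6 → 4² + 5² = 16 + 25 = 41
41 = (1,0,5)_6 → 1² + 0² + 5² = 1 + 0 + 25 = 26  — 26 already seen; the sequence cycles without reaching 1.

not base-6 happy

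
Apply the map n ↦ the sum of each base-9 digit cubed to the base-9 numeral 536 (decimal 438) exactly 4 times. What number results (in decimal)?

438 = (5,3,6)_9 → 5³ + 3³ + 6³ = 125 + 27 + 216 = 368
368 = (4,4,8)_9 → 4³ + 4³ + 8³ = 64 + 64 + 512 = 640
640 = (7,8,1)_9 → 7³ + 8³ + 1³ = 343 + 512 + 1 = 856
856 = (1,1,5,1)_9 → 1³ + 1³ + 5³ + 1³ = 1 + 1 + 125 + 1 = 128

128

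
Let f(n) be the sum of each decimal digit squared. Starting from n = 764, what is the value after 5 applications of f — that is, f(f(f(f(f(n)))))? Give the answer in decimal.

37

764 → 7² + 6² + 4² = 49 + 36 + 16 = 101
101 → 1² + 0² + 1² = 1 + 0 + 1 = 2
2 → 2² = 4
4 → 4² = 16
16 → 1² + 6² = 1 + 36 = 37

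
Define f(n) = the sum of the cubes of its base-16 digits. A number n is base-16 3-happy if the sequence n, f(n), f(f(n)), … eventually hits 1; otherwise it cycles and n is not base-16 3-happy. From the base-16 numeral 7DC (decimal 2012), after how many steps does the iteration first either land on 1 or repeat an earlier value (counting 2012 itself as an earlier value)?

2012 = (7,13,12)_16 → 7³ + 13³ + 12³ = 4268
4268 = (1,0,10,12)_16 → 1³ + 0³ + 10³ + 12³ = 2729
2729 = (10,10,9)_16 → 10³ + 10³ + 9³ = 2729  — 2729 repeats.
That took 3 steps.

3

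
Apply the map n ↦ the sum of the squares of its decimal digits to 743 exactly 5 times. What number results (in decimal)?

743 → 7² + 4² + 3² = 74
74 → 7² + 4² = 65
65 → 6² + 5² = 61
61 → 6² + 1² = 37
37 → 3² + 7² = 58

58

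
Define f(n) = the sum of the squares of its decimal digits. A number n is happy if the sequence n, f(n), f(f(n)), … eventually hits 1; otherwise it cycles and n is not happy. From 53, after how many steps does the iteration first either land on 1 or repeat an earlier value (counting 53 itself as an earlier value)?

53 → 5² + 3² = 34
34 → 3² + 4² = 25
25 → 2² + 5² = 29
29 → 2² + 9² = 85
85 → 8² + 5² = 89
89 → 8² + 9² = 145
145 → 1² + 4² + 5² = 42
42 → 4² + 2² = 20
20 → 2² + 0² = 4
4 → 4² = 16
16 → 1² + 6² = 37
37 → 3² + 7² = 58
58 → 5² + 8² = 89  — 89 repeats.
That took 13 steps.

13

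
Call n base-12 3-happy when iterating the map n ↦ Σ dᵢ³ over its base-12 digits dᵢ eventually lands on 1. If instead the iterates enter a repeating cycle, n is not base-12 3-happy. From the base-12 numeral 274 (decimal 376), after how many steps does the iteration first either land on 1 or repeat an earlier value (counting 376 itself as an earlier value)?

376 = (2,7,4)_12 → 2³ + 7³ + 4³ = 415
415 = (2,10,7)_12 → 2³ + 10³ + 7³ = 1351
1351 = (9,4,7)_12 → 9³ + 4³ + 7³ = 1136
1136 = (7,10,8)_12 → 7³ + 10³ + 8³ = 1855
1855 = (1,0,10,7)_12 → 1³ + 0³ + 10³ + 7³ = 1344
1344 = (9,4,0)_12 → 9³ + 4³ + 0³ = 793
793 = (5,6,1)_12 → 5³ + 6³ + 1³ = 342
342 = (2,4,6)_12 → 2³ + 4³ + 6³ = 288
288 = (2,0,0)_12 → 2³ + 0³ + 0³ = 8
8 = (8)_12 → 8³ = 512
512 = (3,6,8)_12 → 3³ + 6³ + 8³ = 755
755 = (5,2,11)_12 → 5³ + 2³ + 11³ = 1464
1464 = (10,2,0)_12 → 10³ + 2³ + 0³ = 1008
1008 = (7,0,0)_12 → 7³ + 0³ + 0³ = 343
343 = (2,4,7)_12 → 2³ + 4³ + 7³ = 415  — 415 repeats.
That took 15 steps.

15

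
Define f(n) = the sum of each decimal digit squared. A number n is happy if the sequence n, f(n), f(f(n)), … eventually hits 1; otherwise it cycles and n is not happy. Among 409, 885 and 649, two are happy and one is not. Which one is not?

409: 409 → 97 → 130 → 10 → 1  — reaches 1 (happy)
885: 885 → 153 → 35 → 34 → 25 → 29 → 85 → 89 → 145 → 42 → 20 → 4 → 16 → 37 → 58 → 89  — repeats 89 (not happy)
649: 649 → 133 → 19 → 82 → 68 → 100 → 1  — reaches 1 (happy)

885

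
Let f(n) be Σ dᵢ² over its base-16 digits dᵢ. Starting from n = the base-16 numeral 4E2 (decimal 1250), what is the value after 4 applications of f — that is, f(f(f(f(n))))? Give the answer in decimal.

27

1250 = (4,14,2)_16 → 4² + 14² + 2² = 16 + 196 + 4 = 216
216 = (13,8)_16 → 13² + 8² = 169 + 64 = 233
233 = (14,9)_16 → 14² + 9² = 196 + 81 = 277
277 = (1,1,5)_16 → 1² + 1² + 5² = 1 + 1 + 25 = 27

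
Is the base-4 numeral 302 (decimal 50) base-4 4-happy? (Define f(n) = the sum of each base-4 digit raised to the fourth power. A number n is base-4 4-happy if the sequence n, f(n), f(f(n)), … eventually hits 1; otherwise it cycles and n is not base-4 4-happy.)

50 = (3,0,2)_4 → 3⁴ + 0⁴ + 2⁴ = 97
97 = (1,2,0,1)_4 → 1⁴ + 2⁴ + 0⁴ + 1⁴ = 18
18 = (1,0,2)_4 → 1⁴ + 0⁴ + 2⁴ = 17
17 = (1,0,1)_4 → 1⁴ + 0⁴ + 1⁴ = 2
2 = (2)_4 → 2⁴ = 16
16 = (1,0,0)_4 → 1⁴ + 0⁴ + 0⁴ = 1  — reached 1.

base-4 4-happy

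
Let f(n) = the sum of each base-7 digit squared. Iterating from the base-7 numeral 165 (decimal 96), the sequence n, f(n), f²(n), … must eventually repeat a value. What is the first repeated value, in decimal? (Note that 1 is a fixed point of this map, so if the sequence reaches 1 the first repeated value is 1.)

10

96 = (1,6,5)_7 → 62
62 = (1,1,6)_7 → 38
38 = (5,3)_7 → 34
34 = (4,6)_7 → 52
52 = (1,0,3)_7 → 10
10 = (1,3)_7 → 10  — 10 already appeared earlier.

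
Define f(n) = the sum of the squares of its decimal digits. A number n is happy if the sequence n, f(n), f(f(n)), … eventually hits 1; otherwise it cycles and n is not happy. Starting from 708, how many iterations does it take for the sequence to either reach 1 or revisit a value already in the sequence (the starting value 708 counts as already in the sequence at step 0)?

12

708 → 7² + 0² + 8² = 113
113 → 1² + 1² + 3² = 11
11 → 1² + 1² = 2
2 → 2² = 4
4 → 4² = 16
16 → 1² + 6² = 37
37 → 3² + 7² = 58
58 → 5² + 8² = 89
89 → 8² + 9² = 145
145 → 1² + 4² + 5² = 42
42 → 4² + 2² = 20
20 → 2² + 0² = 4  — 4 repeats.
That took 12 steps.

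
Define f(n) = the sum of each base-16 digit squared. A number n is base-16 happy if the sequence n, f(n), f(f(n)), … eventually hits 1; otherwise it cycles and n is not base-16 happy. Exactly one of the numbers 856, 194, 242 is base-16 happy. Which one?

856

856: 856 → 98 → 40 → 68 → 32 → 4 → 16 → 1  — reaches 1 (base-16 happy)
194: 194 → 148 → 97 → 37 → 29 → 170 → 200 → 208 → 169 → 181 → 146 → 85 → 50 → 13 → 169  — repeats 169 (not base-16 happy)
242: 242 → 229 → 221 → 338 → 30 → 197 → 169 → 181 → 146 → 85 → 50 → 13 → 169  — repeats 169 (not base-16 happy)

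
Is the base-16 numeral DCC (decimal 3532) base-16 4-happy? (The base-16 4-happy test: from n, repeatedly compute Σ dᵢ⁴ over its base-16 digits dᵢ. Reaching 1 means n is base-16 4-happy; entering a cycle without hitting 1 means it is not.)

not base-16 4-happy

3532 = (13,12,12)_16 → 13⁴ + 12⁴ + 12⁴ = 70033
70033 = (1,1,1,9,1)_16 → 1⁴ + 1⁴ + 1⁴ + 9⁴ + 1⁴ = 6565
6565 = (1,9,10,5)_16 → 1⁴ + 9⁴ + 10⁴ + 5⁴ = 17187
17187 = (4,3,2,3)_16 → 4⁴ + 3⁴ + 2⁴ + 3⁴ = 434
434 = (1,11,2)_16 → 1⁴ + 11⁴ + 2⁴ = 14658
14658 = (3,9,4,2)_16 → 3⁴ + 9⁴ + 4⁴ + 2⁴ = 6914
6914 = (1,11,0,2)_16 → 1⁴ + 11⁴ + 0⁴ + 2⁴ = 14658  — 14658 already seen; the sequence cycles without reaching 1.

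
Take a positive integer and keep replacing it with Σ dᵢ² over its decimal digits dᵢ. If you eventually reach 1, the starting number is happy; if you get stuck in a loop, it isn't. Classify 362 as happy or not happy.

happy

362 → 3² + 6² + 2² = 49
49 → 4² + 9² = 97
97 → 9² + 7² = 130
130 → 1² + 3² + 0² = 10
10 → 1² + 0² = 1  — reached 1.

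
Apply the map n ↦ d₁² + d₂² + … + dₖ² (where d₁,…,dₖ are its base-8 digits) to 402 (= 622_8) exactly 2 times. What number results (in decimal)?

41

402 = (6,2,2)_8 → 6² + 2² + 2² = 36 + 4 + 4 = 44
44 = (5,4)_8 → 5² + 4² = 25 + 16 = 41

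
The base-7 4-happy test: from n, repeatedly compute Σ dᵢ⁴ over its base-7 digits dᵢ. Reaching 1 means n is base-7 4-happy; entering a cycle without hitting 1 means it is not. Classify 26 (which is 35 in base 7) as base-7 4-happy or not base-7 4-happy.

not base-7 4-happy

26 = (3,5)_7 → 3⁴ + 5⁴ = 81 + 625 = 706
706 = (2,0,2,6)_7 → 2⁴ + 0⁴ + 2⁴ + 6⁴ = 16 + 0 + 16 + 1296 = 1328
1328 = (3,6,0,5)_7 → 3⁴ + 6⁴ + 0⁴ + 5⁴ = 81 + 1296 + 0 + 625 = 2002
2002 = (5,5,6,0)_7 → 5⁴ + 5⁴ + 6⁴ + 0⁴ = 625 + 625 + 1296 + 0 = 2546
2546 = (1,0,2,6,5)_7 → 1⁴ + 0⁴ + 2⁴ + 6⁴ + 5⁴ = 1 + 0 + 16 + 1296 + 625 = 1938
1938 = (5,4,3,6)_7 → 5⁴ + 4⁴ + 3⁴ + 6⁴ = 625 + 256 + 81 + 1296 = 2258
2258 = (6,4,0,4)_7 → 6⁴ + 4⁴ + 0⁴ + 4⁴ = 1296 + 256 + 0 + 256 = 1808
1808 = (5,1,6,2)_7 → 5⁴ + 1⁴ + 6⁴ + 2⁴ = 625 + 1 + 1296 + 16 = 1938  — 1938 already seen; the sequence cycles without reaching 1.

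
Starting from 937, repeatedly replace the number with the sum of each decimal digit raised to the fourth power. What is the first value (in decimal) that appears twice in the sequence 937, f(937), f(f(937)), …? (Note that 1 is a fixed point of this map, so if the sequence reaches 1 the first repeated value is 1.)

937 → 9⁴ + 3⁴ + 7⁴ = 6561 + 81 + 2401 = 9043
9043 → 9⁴ + 0⁴ + 4⁴ + 3⁴ = 6561 + 0 + 256 + 81 = 6898
6898 → 6⁴ + 8⁴ + 9⁴ + 8⁴ = 1296 + 4096 + 6561 + 4096 = 16049
16049 → 1⁴ + 6⁴ + 0⁴ + 4⁴ + 9⁴ = 1 + 1296 + 0 + 256 + 6561 = 8114
8114 → 8⁴ + 1⁴ + 1⁴ + 4⁴ = 4096 + 1 + 1 + 256 = 4354
4354 → 4⁴ + 3⁴ + 5⁴ + 4⁴ = 256 + 81 + 625 + 256 = 1218
1218 → 1⁴ + 2⁴ + 1⁴ + 8⁴ = 1 + 16 + 1 + 4096 = 4114
4114 → 4⁴ + 1⁴ + 1⁴ + 4⁴ = 256 + 1 + 1 + 256 = 514
514 → 5⁴ + 1⁴ + 4⁴ = 625 + 1 + 256 = 882
882 → 8⁴ + 8⁴ + 2⁴ = 4096 + 4096 + 16 = 8208
8208 → 8⁴ + 2⁴ + 0⁴ + 8⁴ = 4096 + 16 + 0 + 4096 = 8208  — 8208 already appeared earlier.

8208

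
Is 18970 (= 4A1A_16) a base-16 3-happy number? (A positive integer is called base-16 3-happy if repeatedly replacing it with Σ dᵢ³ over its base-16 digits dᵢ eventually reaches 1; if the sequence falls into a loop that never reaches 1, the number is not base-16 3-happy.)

base-16 3-happy

18970 = (4,10,1,10)_16 → 4³ + 10³ + 1³ + 10³ = 2065
2065 = (8,1,1)_16 → 8³ + 1³ + 1³ = 514
514 = (2,0,2)_16 → 2³ + 0³ + 2³ = 16
16 = (1,0)_16 → 1³ + 0³ = 1  — reached 1.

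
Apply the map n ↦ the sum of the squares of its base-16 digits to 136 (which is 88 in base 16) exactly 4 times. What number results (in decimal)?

136 = (8,8)_16 → 8² + 8² = 64 + 64 = 128
128 = (8,0)_16 → 8² + 0² = 64 + 0 = 64
64 = (4,0)_16 → 4² + 0² = 16 + 0 = 16
16 = (1,0)_16 → 1² + 0² = 1 + 0 = 1

1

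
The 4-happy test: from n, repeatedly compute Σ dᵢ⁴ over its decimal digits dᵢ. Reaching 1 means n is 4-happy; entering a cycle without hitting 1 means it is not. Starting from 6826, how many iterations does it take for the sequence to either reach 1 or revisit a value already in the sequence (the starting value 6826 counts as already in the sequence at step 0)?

6826 → 6⁴ + 8⁴ + 2⁴ + 6⁴ = 1296 + 4096 + 16 + 1296 = 6704
6704 → 6⁴ + 7⁴ + 0⁴ + 4⁴ = 1296 + 2401 + 0 + 256 = 3953
3953 → 3⁴ + 9⁴ + 5⁴ + 3⁴ = 81 + 6561 + 625 + 81 = 7348
7348 → 7⁴ + 3⁴ + 4⁴ + 8⁴ = 2401 + 81 + 256 + 4096 = 6834
6834 → 6⁴ + 8⁴ + 3⁴ + 4⁴ = 1296 + 4096 + 81 + 256 = 5729
5729 → 5⁴ + 7⁴ + 2⁴ + 9⁴ = 625 + 2401 + 16 + 6561 = 9603
9603 → 9⁴ + 6⁴ + 0⁴ + 3⁴ = 6561 + 1296 + 0 + 81 = 7938
7938 → 7⁴ + 9⁴ + 3⁴ + 8⁴ = 2401 + 6561 + 81 + 4096 = 13139
13139 → 1⁴ + 3⁴ + 1⁴ + 3⁴ + 9⁴ = 1 + 81 + 1 + 81 + 6561 = 6725
6725 → 6⁴ + 7⁴ + 2⁴ + 5⁴ = 1296 + 2401 + 16 + 625 = 4338
4338 → 4⁴ + 3⁴ + 3⁴ + 8⁴ = 256 + 81 + 81 + 4096 = 4514
4514 → 4⁴ + 5⁴ + 1⁴ + 4⁴ = 256 + 625 + 1 + 256 = 1138
1138 → 1⁴ + 1⁴ + 3⁴ + 8⁴ = 1 + 1 + 81 + 4096 = 4179
4179 → 4⁴ + 1⁴ + 7⁴ + 9⁴ = 256 + 1 + 2401 + 6561 = 9219
9219 → 9⁴ + 2⁴ + 1⁴ + 9⁴ = 6561 + 16 + 1 + 6561 = 13139  — 13139 repeats.
That took 15 steps.

15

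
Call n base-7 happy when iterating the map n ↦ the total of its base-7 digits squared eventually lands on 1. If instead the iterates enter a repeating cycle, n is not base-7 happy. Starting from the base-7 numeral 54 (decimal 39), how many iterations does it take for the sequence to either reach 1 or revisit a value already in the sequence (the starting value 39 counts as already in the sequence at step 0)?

5

39 = (5,4)_7 → 41
41 = (5,6)_7 → 61
61 = (1,1,5)_7 → 27
27 = (3,6)_7 → 45
45 = (6,3)_7 → 45  — 45 repeats.
That took 5 steps.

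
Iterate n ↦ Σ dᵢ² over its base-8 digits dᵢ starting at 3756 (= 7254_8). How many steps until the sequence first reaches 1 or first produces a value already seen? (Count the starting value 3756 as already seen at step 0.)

10

3756 = (7,2,5,4)_8 → 7² + 2² + 5² + 4² = 49 + 4 + 25 + 16 = 94
94 = (1,3,6)_8 → 1² + 3² + 6² = 1 + 9 + 36 = 46
46 = (5,6)_8 → 5² + 6² = 25 + 36 = 61
61 = (7,5)_8 → 7² + 5² = 49 + 25 = 74
74 = (1,1,2)_8 → 1² + 1² + 2² = 1 + 1 + 4 = 6
6 = (6)_8 → 6² = 36
36 = (4,4)_8 → 4² + 4² = 16 + 16 = 32
32 = (4,0)_8 → 4² + 0² = 16 + 0 = 16
16 = (2,0)_8 → 2² + 0² = 4 + 0 = 4
4 = (4)_8 → 4² = 16  — 16 repeats.
That took 10 steps.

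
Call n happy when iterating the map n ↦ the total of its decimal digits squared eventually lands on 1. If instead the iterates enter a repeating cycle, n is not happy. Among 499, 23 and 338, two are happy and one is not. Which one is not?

499

499: 499 → 178 → 114 → 18 → 65 → 61 → 37 → 58 → 89 → 145 → 42 → 20 → 4 → 16 → 37  — repeats 37 (not happy)
23: 23 → 13 → 10 → 1  — reaches 1 (happy)
338: 338 → 82 → 68 → 100 → 1  — reaches 1 (happy)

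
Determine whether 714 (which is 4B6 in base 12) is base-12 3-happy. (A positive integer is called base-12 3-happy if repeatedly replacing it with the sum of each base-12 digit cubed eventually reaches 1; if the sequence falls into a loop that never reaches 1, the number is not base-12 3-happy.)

714 = (4,11,6)_12 → 4³ + 11³ + 6³ = 64 + 1331 + 216 = 1611
1611 = (11,2,3)_12 → 11³ + 2³ + 3³ = 1331 + 8 + 27 = 1366
1366 = (9,5,10)_12 → 9³ + 5³ + 10³ = 729 + 125 + 1000 = 1854
1854 = (1,0,10,6)_12 → 1³ + 0³ + 10³ + 6³ = 1 + 0 + 1000 + 216 = 1217
1217 = (8,5,5)_12 → 8³ + 5³ + 5³ = 512 + 125 + 125 = 762
762 = (5,3,6)_12 → 5³ + 3³ + 6³ = 125 + 27 + 216 = 368
368 = (2,6,8)_12 → 2³ + 6³ + 8³ = 8 + 216 + 512 = 736
736 = (5,1,4)_12 → 5³ + 1³ + 4³ = 125 + 1 + 64 = 190
190 = (1,3,10)_12 → 1³ + 3³ + 10³ = 1 + 27 + 1000 = 1028
1028 = (7,1,8)_12 → 7³ + 1³ + 8³ = 343 + 1 + 512 = 856
856 = (5,11,4)_12 → 5³ + 11³ + 4³ = 125 + 1331 + 64 = 1520
1520 = (10,6,8)_12 → 10³ + 6³ + 8³ = 1000 + 216 + 512 = 1728
1728 = (1,0,0,0)_12 → 1³ + 0³ + 0³ + 0³ = 1 + 0 + 0 + 0 = 1  — reached 1.

base-12 3-happy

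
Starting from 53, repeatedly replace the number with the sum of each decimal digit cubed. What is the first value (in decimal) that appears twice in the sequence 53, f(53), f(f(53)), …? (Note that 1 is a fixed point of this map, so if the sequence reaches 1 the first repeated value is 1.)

53 → 5³ + 3³ = 152
152 → 1³ + 5³ + 2³ = 134
134 → 1³ + 3³ + 4³ = 92
92 → 9³ + 2³ = 737
737 → 7³ + 3³ + 7³ = 713
713 → 7³ + 1³ + 3³ = 371
371 → 3³ + 7³ + 1³ = 371  — 371 already appeared earlier.

371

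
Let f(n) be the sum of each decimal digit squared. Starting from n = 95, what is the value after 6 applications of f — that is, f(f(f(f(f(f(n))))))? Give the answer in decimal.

95 → 9² + 5² = 106
106 → 1² + 0² + 6² = 37
37 → 3² + 7² = 58
58 → 5² + 8² = 89
89 → 8² + 9² = 145
145 → 1² + 4² + 5² = 42

42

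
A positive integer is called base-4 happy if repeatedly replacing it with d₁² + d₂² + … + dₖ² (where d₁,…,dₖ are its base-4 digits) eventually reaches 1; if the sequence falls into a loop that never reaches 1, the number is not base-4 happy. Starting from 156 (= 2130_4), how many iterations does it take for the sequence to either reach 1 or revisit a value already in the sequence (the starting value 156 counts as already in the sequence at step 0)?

6

156 = (2,1,3,0)_4 → 2² + 1² + 3² + 0² = 14
14 = (3,2)_4 → 3² + 2² = 13
13 = (3,1)_4 → 3² + 1² = 10
10 = (2,2)_4 → 2² + 2² = 8
8 = (2,0)_4 → 2² + 0² = 4
4 = (1,0)_4 → 1² + 0² = 1  — reached 1.
That took 6 steps.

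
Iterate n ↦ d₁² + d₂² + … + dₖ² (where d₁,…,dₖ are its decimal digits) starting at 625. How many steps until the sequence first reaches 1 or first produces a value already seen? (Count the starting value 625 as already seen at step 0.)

625 → 6² + 2² + 5² = 36 + 4 + 25 = 65
65 → 6² + 5² = 36 + 25 = 61
61 → 6² + 1² = 36 + 1 = 37
37 → 3² + 7² = 9 + 49 = 58
58 → 5² + 8² = 25 + 64 = 89
89 → 8² + 9² = 64 + 81 = 145
145 → 1² + 4² + 5² = 1 + 16 + 25 = 42
42 → 4² + 2² = 16 + 4 = 20
20 → 2² + 0² = 4 + 0 = 4
4 → 4² = 16
16 → 1² + 6² = 1 + 36 = 37  — 37 repeats.
That took 11 steps.

11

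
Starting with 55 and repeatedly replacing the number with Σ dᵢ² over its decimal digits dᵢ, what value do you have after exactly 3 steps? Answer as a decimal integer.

29

55 → 5² + 5² = 25 + 25 = 50
50 → 5² + 0² = 25 + 0 = 25
25 → 2² + 5² = 4 + 25 = 29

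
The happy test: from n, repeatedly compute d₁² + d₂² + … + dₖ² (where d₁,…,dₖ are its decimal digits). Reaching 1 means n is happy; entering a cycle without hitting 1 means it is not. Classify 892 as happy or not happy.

892 → 8² + 9² + 2² = 64 + 81 + 4 = 149
149 → 1² + 4² + 9² = 1 + 16 + 81 = 98
98 → 9² + 8² = 81 + 64 = 145
145 → 1² + 4² + 5² = 1 + 16 + 25 = 42
42 → 4² + 2² = 16 + 4 = 20
20 → 2² + 0² = 4 + 0 = 4
4 → 4² = 16
16 → 1² + 6² = 1 + 36 = 37
37 → 3² + 7² = 9 + 49 = 58
58 → 5² + 8² = 25 + 64 = 89
89 → 8² + 9² = 64 + 81 = 145  — 145 already seen; the sequence cycles without reaching 1.

not happy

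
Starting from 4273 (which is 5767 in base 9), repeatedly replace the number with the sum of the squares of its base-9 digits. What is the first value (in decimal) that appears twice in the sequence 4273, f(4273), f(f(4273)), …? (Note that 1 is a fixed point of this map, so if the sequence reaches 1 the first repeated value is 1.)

1

4273 = (5,7,6,7)_9 → 5² + 7² + 6² + 7² = 159
159 = (1,8,6)_9 → 1² + 8² + 6² = 101
101 = (1,2,2)_9 → 1² + 2² + 2² = 9
9 = (1,0)_9 → 1² + 0² = 1  — reached the fixed point 1.
1 → 1, so 1 is the first repeated value.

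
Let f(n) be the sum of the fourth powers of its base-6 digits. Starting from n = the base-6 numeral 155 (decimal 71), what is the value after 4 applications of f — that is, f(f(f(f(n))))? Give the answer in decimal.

1251

71 = (1,5,5)_6 → 1⁴ + 5⁴ + 5⁴ = 1 + 625 + 625 = 1251
1251 = (5,4,4,3)_6 → 5⁴ + 4⁴ + 4⁴ + 3⁴ = 625 + 256 + 256 + 81 = 1218
1218 = (5,3,5,0)_6 → 5⁴ + 3⁴ + 5⁴ + 0⁴ = 625 + 81 + 625 + 0 = 1331
1331 = (1,0,0,5,5)_6 → 1⁴ + 0⁴ + 0⁴ + 5⁴ + 5⁴ = 1 + 0 + 0 + 625 + 625 = 1251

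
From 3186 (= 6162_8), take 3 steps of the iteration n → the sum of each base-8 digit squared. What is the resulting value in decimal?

3186 = (6,1,6,2)_8 → 77
77 = (1,1,5)_8 → 27
27 = (3,3)_8 → 18

18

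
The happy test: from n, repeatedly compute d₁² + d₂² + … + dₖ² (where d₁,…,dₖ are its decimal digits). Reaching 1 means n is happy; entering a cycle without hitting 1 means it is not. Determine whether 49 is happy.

happy

49 → 4² + 9² = 97
97 → 9² + 7² = 130
130 → 1² + 3² + 0² = 10
10 → 1² + 0² = 1  — reached 1.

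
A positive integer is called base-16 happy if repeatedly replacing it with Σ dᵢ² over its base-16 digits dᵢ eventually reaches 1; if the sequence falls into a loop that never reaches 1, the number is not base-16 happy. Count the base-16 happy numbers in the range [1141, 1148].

2

1141: 1141 → 90 → 125 → 218 → 269 → 170 → 200 → 208 → 169 → 181 → 146 → 85 → 50 → 13 → 169  — not base-16 happy
1142: 1142 → 101 → 61 → 178 → 125 → 218 → 269 → 170 → 200 → 208 → 169 → 181 → 146 → 85 → 50 → 13 → 169  — not base-16 happy
1143: 1143 → 114 → 53 → 34 → 8 → 64 → 16 → 1  — base-16 happy
1144: 1144 → 129 → 65 → 17 → 2 → 4 → 16 → 1  — base-16 happy
1145: 1145 → 146 → 85 → 50 → 13 → 169 → 181 → 146  — not base-16 happy
1146: 1146 → 165 → 125 → 218 → 269 → 170 → 200 → 208 → 169 → 181 → 146 → 85 → 50 → 13 → 169  — not base-16 happy
1147: 1147 → 186 → 221 → 338 → 30 → 197 → 169 → 181 → 146 → 85 → 50 → 13 → 169  — not base-16 happy
1148: 1148 → 209 → 170 → 200 → 208 → 169 → 181 → 146 → 85 → 50 → 13 → 169  — not base-16 happy
base-16 happy: 1143, 1144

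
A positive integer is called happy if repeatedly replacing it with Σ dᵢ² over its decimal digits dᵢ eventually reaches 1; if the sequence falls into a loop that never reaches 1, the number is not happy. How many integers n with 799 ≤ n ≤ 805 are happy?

799: 799 → 211 → 6 → 36 → 45 → 41 → 17 → 50 → 25 → 29 → 85 → 89 → 145 → 42 → 20 → 4 → 16 → 37 → 58 → 89  — not happy
800: 800 → 64 → 52 → 29 → 85 → 89 → 145 → 42 → 20 → 4 → 16 → 37 → 58 → 89  — not happy
801: 801 → 65 → 61 → 37 → 58 → 89 → 145 → 42 → 20 → 4 → 16 → 37  — not happy
802: 802 → 68 → 100 → 1  — happy
803: 803 → 73 → 58 → 89 → 145 → 42 → 20 → 4 → 16 → 37 → 58  — not happy
804: 804 → 80 → 64 → 52 → 29 → 85 → 89 → 145 → 42 → 20 → 4 → 16 → 37 → 58 → 89  — not happy
805: 805 → 89 → 145 → 42 → 20 → 4 → 16 → 37 → 58 → 89  — not happy
happy: 802

1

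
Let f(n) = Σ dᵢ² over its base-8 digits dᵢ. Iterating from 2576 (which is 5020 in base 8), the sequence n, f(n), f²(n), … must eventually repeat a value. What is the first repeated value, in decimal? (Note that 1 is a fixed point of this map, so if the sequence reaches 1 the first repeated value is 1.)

20

2576 = (5,0,2,0)_8 → 5² + 0² + 2² + 0² = 25 + 0 + 4 + 0 = 29
29 = (3,5)_8 → 3² + 5² = 9 + 25 = 34
34 = (4,2)_8 → 4² + 2² = 16 + 4 = 20
20 = (2,4)_8 → 2² + 4² = 4 + 16 = 20  — 20 already appeared earlier.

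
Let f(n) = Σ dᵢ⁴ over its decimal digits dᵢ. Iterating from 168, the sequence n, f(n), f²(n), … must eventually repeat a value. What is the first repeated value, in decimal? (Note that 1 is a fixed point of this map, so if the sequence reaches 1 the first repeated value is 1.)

168 → 1⁴ + 6⁴ + 8⁴ = 1 + 1296 + 4096 = 5393
5393 → 5⁴ + 3⁴ + 9⁴ + 3⁴ = 625 + 81 + 6561 + 81 = 7348
7348 → 7⁴ + 3⁴ + 4⁴ + 8⁴ = 2401 + 81 + 256 + 4096 = 6834
6834 → 6⁴ + 8⁴ + 3⁴ + 4⁴ = 1296 + 4096 + 81 + 256 = 5729
5729 → 5⁴ + 7⁴ + 2⁴ + 9⁴ = 625 + 2401 + 16 + 6561 = 9603
9603 → 9⁴ + 6⁴ + 0⁴ + 3⁴ = 6561 + 1296 + 0 + 81 = 7938
7938 → 7⁴ + 9⁴ + 3⁴ + 8⁴ = 2401 + 6561 + 81 + 4096 = 13139
13139 → 1⁴ + 3⁴ + 1⁴ + 3⁴ + 9⁴ = 1 + 81 + 1 + 81 + 6561 = 6725
6725 → 6⁴ + 7⁴ + 2⁴ + 5⁴ = 1296 + 2401 + 16 + 625 = 4338
4338 → 4⁴ + 3⁴ + 3⁴ + 8⁴ = 256 + 81 + 81 + 4096 = 4514
4514 → 4⁴ + 5⁴ + 1⁴ + 4⁴ = 256 + 625 + 1 + 256 = 1138
1138 → 1⁴ + 1⁴ + 3⁴ + 8⁴ = 1 + 1 + 81 + 4096 = 4179
4179 → 4⁴ + 1⁴ + 7⁴ + 9⁴ = 256 + 1 + 2401 + 6561 = 9219
9219 → 9⁴ + 2⁴ + 1⁴ + 9⁴ = 6561 + 16 + 1 + 6561 = 13139  — 13139 already appeared earlier.

13139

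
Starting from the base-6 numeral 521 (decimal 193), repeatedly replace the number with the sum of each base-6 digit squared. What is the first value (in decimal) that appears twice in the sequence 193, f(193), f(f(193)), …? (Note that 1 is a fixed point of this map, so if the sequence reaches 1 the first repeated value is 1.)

25

193 = (5,2,1)_6 → 30
30 = (5,0)_6 → 25
25 = (4,1)_6 → 17
17 = (2,5)_6 → 29
29 = (4,5)_6 → 41
41 = (1,0,5)_6 → 26
26 = (4,2)_6 → 20
20 = (3,2)_6 → 13
13 = (2,1)_6 → 5
5 = (5)_6 → 25  — 25 already appeared earlier.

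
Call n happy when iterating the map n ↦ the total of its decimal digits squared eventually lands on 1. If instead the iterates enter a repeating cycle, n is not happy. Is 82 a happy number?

82 → 8² + 2² = 64 + 4 = 68
68 → 6² + 8² = 36 + 64 = 100
100 → 1² + 0² + 0² = 1 + 0 + 0 = 1  — reached 1.

happy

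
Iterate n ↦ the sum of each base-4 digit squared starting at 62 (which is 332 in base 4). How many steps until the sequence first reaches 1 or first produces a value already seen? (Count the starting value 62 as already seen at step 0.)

62 = (3,3,2)_4 → 3² + 3² + 2² = 9 + 9 + 4 = 22
22 = (1,1,2)_4 → 1² + 1² + 2² = 1 + 1 + 4 = 6
6 = (1,2)_4 → 1² + 2² = 1 + 4 = 5
5 = (1,1)_4 → 1² + 1² = 1 + 1 = 2
2 = (2)_4 → 2² = 4
4 = (1,0)_4 → 1² + 0² = 1 + 0 = 1  — reached 1.
That took 6 steps.

6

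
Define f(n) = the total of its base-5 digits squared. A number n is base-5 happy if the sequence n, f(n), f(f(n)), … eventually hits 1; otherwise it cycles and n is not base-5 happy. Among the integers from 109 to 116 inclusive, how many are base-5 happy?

2

109: 109 → 33 → 11 → 5 → 1  (reaches 1)
110: 110 → 20 → 16 → 10 → 4 → 16  (repeats 16)
111: 111 → 21 → 17 → 13 → 13  (repeats 13)
112: 112 → 24 → 32 → 6 → 2 → 4 → 16 → 10 → 4  (repeats 4)
113: 113 → 29 → 17 → 13 → 13  (repeats 13)
114: 114 → 36 → 6 → 2 → 4 → 16 → 10 → 4  (repeats 4)
115: 115 → 25 → 1  (reaches 1)
116: 116 → 26 → 2 → 4 → 16 → 10 → 4  (repeats 4)
base-5 happy: 109, 115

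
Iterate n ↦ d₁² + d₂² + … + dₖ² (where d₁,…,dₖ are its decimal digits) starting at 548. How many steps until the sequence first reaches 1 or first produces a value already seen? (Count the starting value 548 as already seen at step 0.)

12

548 → 105
105 → 26
26 → 40
40 → 16
16 → 37
37 → 58
58 → 89
89 → 145
145 → 42
42 → 20
20 → 4
4 → 16  — 16 repeats.
That took 12 steps.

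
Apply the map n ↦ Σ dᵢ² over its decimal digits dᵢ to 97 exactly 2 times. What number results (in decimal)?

97 → 9² + 7² = 130
130 → 1² + 3² + 0² = 10

10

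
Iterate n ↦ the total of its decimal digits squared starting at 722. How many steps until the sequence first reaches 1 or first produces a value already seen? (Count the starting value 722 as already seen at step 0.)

722 → 7² + 2² + 2² = 57
57 → 5² + 7² = 74
74 → 7² + 4² = 65
65 → 6² + 5² = 61
61 → 6² + 1² = 37
37 → 3² + 7² = 58
58 → 5² + 8² = 89
89 → 8² + 9² = 145
145 → 1² + 4² + 5² = 42
42 → 4² + 2² = 20
20 → 2² + 0² = 4
4 → 4² = 16
16 → 1² + 6² = 37  — 37 repeats.
That took 13 steps.

13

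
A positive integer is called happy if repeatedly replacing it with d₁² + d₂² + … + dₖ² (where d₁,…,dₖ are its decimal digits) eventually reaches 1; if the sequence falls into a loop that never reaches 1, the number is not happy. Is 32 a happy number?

happy

32 → 3² + 2² = 9 + 4 = 13
13 → 1² + 3² = 1 + 9 = 10
10 → 1² + 0² = 1 + 0 = 1  — reached 1.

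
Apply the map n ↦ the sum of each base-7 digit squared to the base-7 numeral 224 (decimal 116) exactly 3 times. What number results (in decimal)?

116 = (2,2,4)_7 → 2² + 2² + 4² = 4 + 4 + 16 = 24
24 = (3,3)_7 → 3² + 3² = 9 + 9 = 18
18 = (2,4)_7 → 2² + 4² = 4 + 16 = 20

20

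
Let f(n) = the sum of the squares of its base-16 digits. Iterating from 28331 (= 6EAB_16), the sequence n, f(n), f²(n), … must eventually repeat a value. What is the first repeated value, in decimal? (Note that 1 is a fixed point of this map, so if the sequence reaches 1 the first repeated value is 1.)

169

28331 = (6,14,10,11)_16 → 6² + 14² + 10² + 11² = 453
453 = (1,12,5)_16 → 1² + 12² + 5² = 170
170 = (10,10)_16 → 10² + 10² = 200
200 = (12,8)_16 → 12² + 8² = 208
208 = (13,0)_16 → 13² + 0² = 169
169 = (10,9)_16 → 10² + 9² = 181
181 = (11,5)_16 → 11² + 5² = 146
146 = (9,2)_16 → 9² + 2² = 85
85 = (5,5)_16 → 5² + 5² = 50
50 = (3,2)_16 → 3² + 2² = 13
13 = (13)_16 → 13² = 169  — 169 already appeared earlier.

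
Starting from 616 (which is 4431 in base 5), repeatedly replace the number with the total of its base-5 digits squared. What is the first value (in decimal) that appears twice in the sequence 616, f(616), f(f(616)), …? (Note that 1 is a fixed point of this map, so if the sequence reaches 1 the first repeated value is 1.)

616 = (4,4,3,1)_5 → 4² + 4² + 3² + 1² = 16 + 16 + 9 + 1 = 42
42 = (1,3,2)_5 → 1² + 3² + 2² = 1 + 9 + 4 = 14
14 = (2,4)_5 → 2² + 4² = 4 + 16 = 20
20 = (4,0)_5 → 4² + 0² = 16 + 0 = 16
16 = (3,1)_5 → 3² + 1² = 9 + 1 = 10
10 = (2,0)_5 → 2² + 0² = 4 + 0 = 4
4 = (4)_5 → 4² = 16  — 16 already appeared earlier.

16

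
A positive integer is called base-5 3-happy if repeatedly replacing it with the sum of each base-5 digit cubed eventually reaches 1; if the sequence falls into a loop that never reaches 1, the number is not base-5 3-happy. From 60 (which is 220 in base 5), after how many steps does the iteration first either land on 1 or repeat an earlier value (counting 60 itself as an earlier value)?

60 = (2,2,0)_5 → 16
16 = (3,1)_5 → 28
28 = (1,0,3)_5 → 28  — 28 repeats.
That took 3 steps.

3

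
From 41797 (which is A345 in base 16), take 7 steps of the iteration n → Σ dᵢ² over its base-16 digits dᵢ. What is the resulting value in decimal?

41797 = (10,3,4,5)_16 → 10² + 3² + 4² + 5² = 150
150 = (9,6)_16 → 9² + 6² = 117
117 = (7,5)_16 → 7² + 5² = 74
74 = (4,10)_16 → 4² + 10² = 116
116 = (7,4)_16 → 7² + 4² = 65
65 = (4,1)_16 → 4² + 1² = 17
17 = (1,1)_16 → 1² + 1² = 2

2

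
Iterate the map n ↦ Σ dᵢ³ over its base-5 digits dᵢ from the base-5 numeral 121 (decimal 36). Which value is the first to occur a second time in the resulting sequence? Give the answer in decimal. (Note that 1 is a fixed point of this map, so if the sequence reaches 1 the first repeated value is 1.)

28

36 = (1,2,1)_5 → 1³ + 2³ + 1³ = 10
10 = (2,0)_5 → 2³ + 0³ = 8
8 = (1,3)_5 → 1³ + 3³ = 28
28 = (1,0,3)_5 → 1³ + 0³ + 3³ = 28  — 28 already appeared earlier.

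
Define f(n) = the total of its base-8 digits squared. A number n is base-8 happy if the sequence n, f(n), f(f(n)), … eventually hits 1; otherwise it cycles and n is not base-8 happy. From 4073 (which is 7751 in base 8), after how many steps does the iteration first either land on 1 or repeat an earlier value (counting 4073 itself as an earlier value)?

4073 = (7,7,5,1)_8 → 7² + 7² + 5² + 1² = 49 + 49 + 25 + 1 = 124
124 = (1,7,4)_8 → 1² + 7² + 4² = 1 + 49 + 16 = 66
66 = (1,0,2)_8 → 1² + 0² + 2² = 1 + 0 + 4 = 5
5 = (5)_8 → 5² = 25
25 = (3,1)_8 → 3² + 1² = 9 + 1 = 10
10 = (1,2)_8 → 1² + 2² = 1 + 4 = 5  — 5 repeats.
That took 6 steps.

6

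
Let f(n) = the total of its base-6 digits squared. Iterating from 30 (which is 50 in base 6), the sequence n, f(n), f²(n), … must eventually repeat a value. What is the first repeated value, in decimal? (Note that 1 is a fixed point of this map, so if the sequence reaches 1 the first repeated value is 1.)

25

30 = (5,0)_6 → 25
25 = (4,1)_6 → 17
17 = (2,5)_6 → 29
29 = (4,5)_6 → 41
41 = (1,0,5)_6 → 26
26 = (4,2)_6 → 20
20 = (3,2)_6 → 13
13 = (2,1)_6 → 5
5 = (5)_6 → 25  — 25 already appeared earlier.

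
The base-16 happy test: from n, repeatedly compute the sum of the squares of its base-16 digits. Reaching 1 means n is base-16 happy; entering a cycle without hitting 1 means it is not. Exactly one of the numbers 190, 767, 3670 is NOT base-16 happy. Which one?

767

190: 190 → 317 → 179 → 130 → 68 → 32 → 4 → 16 → 1  — reaches 1 (base-16 happy)
767: 767 → 454 → 181 → 146 → 85 → 50 → 13 → 169 → 181  — repeats 181 (not base-16 happy)
3670: 3670 → 257 → 2 → 4 → 16 → 1  — reaches 1 (base-16 happy)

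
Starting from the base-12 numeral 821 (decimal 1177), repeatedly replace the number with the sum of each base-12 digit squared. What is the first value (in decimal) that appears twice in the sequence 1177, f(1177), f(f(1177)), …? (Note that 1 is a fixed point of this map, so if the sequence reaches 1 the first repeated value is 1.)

1177 = (8,2,1)_12 → 8² + 2² + 1² = 64 + 4 + 1 = 69
69 = (5,9)_12 → 5² + 9² = 25 + 81 = 106
106 = (8,10)_12 → 8² + 10² = 64 + 100 = 164
164 = (1,1,8)_12 → 1² + 1² + 8² = 1 + 1 + 64 = 66
66 = (5,6)_12 → 5² + 6² = 25 + 36 = 61
61 = (5,1)_12 → 5² + 1² = 25 + 1 = 26
26 = (2,2)_12 → 2² + 2² = 4 + 4 = 8
8 = (8)_12 → 8² = 64
64 = (5,4)_12 → 5² + 4² = 25 + 16 = 41
41 = (3,5)_12 → 3² + 5² = 9 + 25 = 34
34 = (2,10)_12 → 2² + 10² = 4 + 100 = 104
104 = (8,8)_12 → 8² + 8² = 64 + 64 = 128
128 = (10,8)_12 → 10² + 8² = 100 + 64 = 164  — 164 already appeared earlier.

164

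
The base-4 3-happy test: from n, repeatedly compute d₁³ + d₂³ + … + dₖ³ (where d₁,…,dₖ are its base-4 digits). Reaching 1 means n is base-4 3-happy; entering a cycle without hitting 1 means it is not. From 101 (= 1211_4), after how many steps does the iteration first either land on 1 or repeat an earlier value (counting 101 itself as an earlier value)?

101 = (1,2,1,1)_4 → 1³ + 2³ + 1³ + 1³ = 11
11 = (2,3)_4 → 2³ + 3³ = 35
35 = (2,0,3)_4 → 2³ + 0³ + 3³ = 35  — 35 repeats.
That took 3 steps.

3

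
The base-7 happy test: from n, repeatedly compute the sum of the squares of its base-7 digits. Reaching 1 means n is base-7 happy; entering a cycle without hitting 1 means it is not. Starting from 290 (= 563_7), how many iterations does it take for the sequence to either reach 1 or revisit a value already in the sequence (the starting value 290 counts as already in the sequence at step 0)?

290 = (5,6,3)_7 → 70
70 = (1,3,0)_7 → 10
10 = (1,3)_7 → 10  — 10 repeats.
That took 3 steps.

3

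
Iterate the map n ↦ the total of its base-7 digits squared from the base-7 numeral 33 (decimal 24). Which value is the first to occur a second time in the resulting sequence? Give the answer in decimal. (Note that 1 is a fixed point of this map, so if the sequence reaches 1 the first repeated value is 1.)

2

24 = (3,3)_7 → 3² + 3² = 9 + 9 = 18
18 = (2,4)_7 → 2² + 4² = 4 + 16 = 20
20 = (2,6)_7 → 2² + 6² = 4 + 36 = 40
40 = (5,5)_7 → 5² + 5² = 25 + 25 = 50
50 = (1,0,1)_7 → 1² + 0² + 1² = 1 + 0 + 1 = 2
2 = (2)_7 → 2² = 4
4 = (4)_7 → 4² = 16
16 = (2,2)_7 → 2² + 2² = 4 + 4 = 8
8 = (1,1)_7 → 1² + 1² = 1 + 1 = 2  — 2 already appeared earlier.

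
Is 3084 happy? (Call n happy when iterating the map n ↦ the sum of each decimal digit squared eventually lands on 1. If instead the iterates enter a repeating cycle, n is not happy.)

3084 → 3² + 0² + 8² + 4² = 89
89 → 8² + 9² = 145
145 → 1² + 4² + 5² = 42
42 → 4² + 2² = 20
20 → 2² + 0² = 4
4 → 4² = 16
16 → 1² + 6² = 37
37 → 3² + 7² = 58
58 → 5² + 8² = 89  — 89 already seen; the sequence cycles without reaching 1.

not happy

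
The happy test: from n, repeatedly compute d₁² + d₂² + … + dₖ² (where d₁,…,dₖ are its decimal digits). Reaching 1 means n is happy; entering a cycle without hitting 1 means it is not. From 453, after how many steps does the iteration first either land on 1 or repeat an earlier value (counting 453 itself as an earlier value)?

453 → 4² + 5² + 3² = 50
50 → 5² + 0² = 25
25 → 2² + 5² = 29
29 → 2² + 9² = 85
85 → 8² + 5² = 89
89 → 8² + 9² = 145
145 → 1² + 4² + 5² = 42
42 → 4² + 2² = 20
20 → 2² + 0² = 4
4 → 4² = 16
16 → 1² + 6² = 37
37 → 3² + 7² = 58
58 → 5² + 8² = 89  — 89 repeats.
That took 13 steps.

13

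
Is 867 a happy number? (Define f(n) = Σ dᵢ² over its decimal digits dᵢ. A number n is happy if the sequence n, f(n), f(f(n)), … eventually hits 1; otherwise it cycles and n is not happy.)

not happy

867 → 8² + 6² + 7² = 149
149 → 1² + 4² + 9² = 98
98 → 9² + 8² = 145
145 → 1² + 4² + 5² = 42
42 → 4² + 2² = 20
20 → 2² + 0² = 4
4 → 4² = 16
16 → 1² + 6² = 37
37 → 3² + 7² = 58
58 → 5² + 8² = 89
89 → 8² + 9² = 145  — 145 already seen; the sequence cycles without reaching 1.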